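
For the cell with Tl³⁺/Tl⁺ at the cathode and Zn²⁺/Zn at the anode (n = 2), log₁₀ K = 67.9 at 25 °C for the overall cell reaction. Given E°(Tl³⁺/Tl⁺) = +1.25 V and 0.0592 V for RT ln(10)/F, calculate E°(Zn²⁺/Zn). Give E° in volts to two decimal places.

-0.76 V

E°cell = (0.0592/n)·log K = (0.0592/2)(67.9) = +2.010 V.
Since Tl³⁺/Tl⁺ is the cathode and Zn²⁺/Zn the anode, E°cell = E°(Tl³⁺/Tl⁺) − E°(Zn²⁺/Zn).
So E°(Zn²⁺/Zn) = E°(Tl³⁺/Tl⁺) − E°cell = (+1.25) − (+2.010) = -0.76 V.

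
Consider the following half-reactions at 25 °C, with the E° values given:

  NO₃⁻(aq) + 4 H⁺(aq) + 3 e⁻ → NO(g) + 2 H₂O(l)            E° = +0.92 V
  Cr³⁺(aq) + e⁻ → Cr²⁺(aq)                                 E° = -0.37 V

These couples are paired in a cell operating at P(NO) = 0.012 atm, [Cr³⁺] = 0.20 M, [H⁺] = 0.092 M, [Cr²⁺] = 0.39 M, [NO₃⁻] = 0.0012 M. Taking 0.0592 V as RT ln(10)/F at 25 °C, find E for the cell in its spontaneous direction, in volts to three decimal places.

+1.206 V

NO₃⁻/NO is the cathode (higher E°), Cr³⁺/Cr²⁺ the anode: E°cell = +0.92 − (-0.37) = +1.29 V, n = 3.
Overall: NO₃⁻(aq) + 4 H⁺(aq) + 3 Cr²⁺(aq) → NO(g) + 2 H₂O(l) + 3 Cr³⁺(aq)
Q = P(NO)·[Cr³⁺]^3 / ([NO₃⁻]·[H⁺]^4·[Cr²⁺]^3); log Q = 4.275.
E = E° − (0.0592/n) log Q = +1.29 − (0.0592/3)(4.275) = +1.206 V.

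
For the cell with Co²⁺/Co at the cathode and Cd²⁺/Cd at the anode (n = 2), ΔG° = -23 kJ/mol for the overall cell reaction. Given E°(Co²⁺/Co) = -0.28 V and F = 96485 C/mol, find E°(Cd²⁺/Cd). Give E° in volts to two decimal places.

E°cell = −ΔG°/(nF) = −(-23×10³)/((2)(96485)) = +0.119 V.
Since Co²⁺/Co is the cathode and Cd²⁺/Cd the anode, E°cell = E°(Co²⁺/Co) − E°(Cd²⁺/Cd).
So E°(Cd²⁺/Cd) = E°(Co²⁺/Co) − E°cell = (-0.28) − (+0.119) = -0.40 V.

-0.40 V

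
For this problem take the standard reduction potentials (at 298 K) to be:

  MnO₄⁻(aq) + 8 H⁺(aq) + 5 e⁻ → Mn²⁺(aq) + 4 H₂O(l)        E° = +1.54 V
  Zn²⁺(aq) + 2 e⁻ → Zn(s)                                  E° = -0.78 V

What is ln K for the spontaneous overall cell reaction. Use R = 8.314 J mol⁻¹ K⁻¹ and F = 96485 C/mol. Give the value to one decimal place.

903.5

Cathode: MnO₄⁻/Mn²⁺; anode: Zn²⁺/Zn. E°cell = (+1.54) − (-0.78) = +2.32 V, with n = 10.
ΔG° = −nFE° = −RT ln K, so ln K = nFE°/(RT) = (10)(96485)(+2.32) / ((8.314)(298)) = 903.486.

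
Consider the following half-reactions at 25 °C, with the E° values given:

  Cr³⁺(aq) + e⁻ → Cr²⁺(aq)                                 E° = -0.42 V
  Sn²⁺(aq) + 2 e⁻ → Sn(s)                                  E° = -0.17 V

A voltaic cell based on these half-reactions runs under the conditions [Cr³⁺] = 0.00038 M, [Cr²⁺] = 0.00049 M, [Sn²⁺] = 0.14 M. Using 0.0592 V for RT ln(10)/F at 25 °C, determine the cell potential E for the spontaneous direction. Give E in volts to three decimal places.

+0.231 V

Sn²⁺/Sn is the cathode (higher E°), Cr³⁺/Cr²⁺ the anode: E°cell = -0.17 − (-0.42) = +0.25 V, n = 2.
Overall: Sn²⁺(aq) + 2 Cr²⁺(aq) → Sn(s) + 2 Cr³⁺(aq)
Q = [Cr³⁺]^2 / ([Sn²⁺]·[Cr²⁺]^2); log Q = 0.633.
E = E° − (0.0592/n) log Q = +0.25 − (0.0592/2)(0.633) = +0.231 V.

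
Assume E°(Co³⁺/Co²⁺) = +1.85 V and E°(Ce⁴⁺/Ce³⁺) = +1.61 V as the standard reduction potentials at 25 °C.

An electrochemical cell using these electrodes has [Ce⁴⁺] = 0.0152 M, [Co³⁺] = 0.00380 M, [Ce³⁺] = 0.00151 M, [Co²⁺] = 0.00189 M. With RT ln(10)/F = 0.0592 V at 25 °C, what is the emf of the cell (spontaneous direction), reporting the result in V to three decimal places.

Co³⁺/Co²⁺ is the cathode (higher E°), Ce⁴⁺/Ce³⁺ the anode: E°cell = +1.85 − (+1.61) = +0.24 V, n = 1.
Overall: Co³⁺(aq) + Ce³⁺(aq) → Co²⁺(aq) + Ce⁴⁺(aq)
Q = [Co²⁺]·[Ce⁴⁺] / ([Co³⁺]·[Ce³⁺]); log Q = 0.700.
E = E° − (0.0592/n) log Q = +0.24 − (0.0592/1)(0.700) = +0.199 V.

+0.199 V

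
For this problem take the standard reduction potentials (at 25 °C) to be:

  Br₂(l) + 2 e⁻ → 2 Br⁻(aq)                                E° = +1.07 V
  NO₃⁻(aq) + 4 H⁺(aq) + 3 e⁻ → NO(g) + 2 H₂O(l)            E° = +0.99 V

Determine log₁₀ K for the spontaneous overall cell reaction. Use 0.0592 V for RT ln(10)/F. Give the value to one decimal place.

Cathode: Br₂/Br⁻; anode: NO₃⁻/NO. E°cell = +0.08 V, n = 6.
log K = nE°cell / 0.0592 = (6)(+0.08) / 0.0592 = 8.1.

8.1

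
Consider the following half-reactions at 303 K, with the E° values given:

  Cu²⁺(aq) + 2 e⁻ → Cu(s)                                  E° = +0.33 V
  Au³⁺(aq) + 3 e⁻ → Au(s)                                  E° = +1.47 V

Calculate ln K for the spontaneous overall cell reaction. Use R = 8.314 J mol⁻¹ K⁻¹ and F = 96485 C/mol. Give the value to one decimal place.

Cathode: Au³⁺/Au; anode: Cu²⁺/Cu. E°cell = (+1.47) − (+0.33) = +1.14 V, with n = 6.
ΔG° = −nFE° = −RT ln K, so ln K = nFE°/(RT) = (6)(96485)(+1.14) / ((8.314)(303)) = 261.977.

262.0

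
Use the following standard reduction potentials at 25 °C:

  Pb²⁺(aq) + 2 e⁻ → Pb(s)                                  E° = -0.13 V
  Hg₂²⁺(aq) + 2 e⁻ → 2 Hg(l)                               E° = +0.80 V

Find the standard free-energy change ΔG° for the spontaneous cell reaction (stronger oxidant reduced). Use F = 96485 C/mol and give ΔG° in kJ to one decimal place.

-179.5 kJ

Hg₂²⁺/Hg (E° = +0.80 V) is the cathode; Pb²⁺/Pb (E° = -0.13 V) is the anode, so E°cell = +0.93 V.
Balancing electrons gives n = 2 (lcm of 2 and 2).
ΔG° = −nFE° = −(2)(96485)(+0.93) = -179,462 J = -179.5 kJ.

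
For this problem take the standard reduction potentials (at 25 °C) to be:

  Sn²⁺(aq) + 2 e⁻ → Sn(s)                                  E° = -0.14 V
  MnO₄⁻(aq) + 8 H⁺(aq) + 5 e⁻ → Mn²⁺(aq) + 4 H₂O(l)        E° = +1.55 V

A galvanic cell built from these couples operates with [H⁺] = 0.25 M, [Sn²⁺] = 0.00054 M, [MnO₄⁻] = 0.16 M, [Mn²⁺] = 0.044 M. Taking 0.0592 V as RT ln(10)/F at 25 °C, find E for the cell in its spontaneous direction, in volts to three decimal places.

MnO₄⁻/Mn²⁺ is the cathode (higher E°), Sn²⁺/Sn the anode: E°cell = +1.55 − (-0.14) = +1.69 V, n = 10.
Overall: 2 MnO₄⁻(aq) + 16 H⁺(aq) + 5 Sn(s) → 2 Mn²⁺(aq) + 8 H₂O(l) + 5 Sn²⁺(aq)
Q = [Mn²⁺]^2·[Sn²⁺]^5 / ([MnO₄⁻]^2·[H⁺]^16); log Q = -7.826.
E = E° − (0.0592/n) log Q = +1.69 − (0.0592/10)(-7.826) = +1.736 V.

+1.736 V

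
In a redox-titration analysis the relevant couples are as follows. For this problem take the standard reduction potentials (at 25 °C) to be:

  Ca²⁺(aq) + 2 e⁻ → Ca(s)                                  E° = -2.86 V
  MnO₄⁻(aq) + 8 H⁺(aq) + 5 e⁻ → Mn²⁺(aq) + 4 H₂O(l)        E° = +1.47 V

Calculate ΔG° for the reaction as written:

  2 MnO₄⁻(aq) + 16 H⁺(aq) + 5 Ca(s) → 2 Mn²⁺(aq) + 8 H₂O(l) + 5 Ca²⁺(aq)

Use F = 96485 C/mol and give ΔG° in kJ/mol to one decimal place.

As written, MnO₄⁻/Mn²⁺ is reduced (cathode) and Ca²⁺/Ca is oxidised (anode), so E°cell = (+1.47) − (-2.86) = +4.33 V.
Balancing electrons gives n = 10.
ΔG° = −nFE° = −(10)(96485)(+4.33) = -4,177,800 J = -4177.8 kJ/mol.

-4177.8 kJ/mol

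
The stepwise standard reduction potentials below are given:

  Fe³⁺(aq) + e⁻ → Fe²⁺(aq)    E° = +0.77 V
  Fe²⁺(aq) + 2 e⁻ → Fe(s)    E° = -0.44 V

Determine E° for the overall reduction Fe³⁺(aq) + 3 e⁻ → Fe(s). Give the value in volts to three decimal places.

-0.037 V

Standard free energies of sequential steps add: ΔG°₃ = ΔG°₁ + ΔG°₂, so n₃E°₃ = n₁E°₁ + n₂E°₂.
E°₃ = (1×+0.77 + 2×-0.44) / 3 = (-0.110) / 3 = -0.037 V.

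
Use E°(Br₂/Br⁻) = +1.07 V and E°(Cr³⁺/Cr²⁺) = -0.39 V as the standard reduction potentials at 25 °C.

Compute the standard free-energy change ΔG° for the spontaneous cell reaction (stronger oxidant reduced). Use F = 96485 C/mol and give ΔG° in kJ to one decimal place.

Br₂/Br⁻ (E° = +1.07 V) is the cathode; Cr³⁺/Cr²⁺ (E° = -0.39 V) is the anode, so E°cell = +1.46 V.
Balancing electrons gives n = 2 (lcm of 2 and 1).
ΔG° = −nFE° = −(2)(96485)(+1.46) = -281,736 J = -281.7 kJ.

-281.7 kJ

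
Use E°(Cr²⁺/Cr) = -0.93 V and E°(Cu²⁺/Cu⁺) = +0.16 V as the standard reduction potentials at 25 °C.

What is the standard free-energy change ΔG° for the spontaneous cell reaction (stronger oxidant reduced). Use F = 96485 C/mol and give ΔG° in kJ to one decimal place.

Cu²⁺/Cu⁺ (E° = +0.16 V) is the cathode; Cr²⁺/Cr (E° = -0.93 V) is the anode, so E°cell = +1.09 V.
Balancing electrons gives n = 2 (lcm of 1 and 2).
ΔG° = −nFE° = −(2)(96485)(+1.09) = -210,337 J = -210.3 kJ.

-210.3 kJ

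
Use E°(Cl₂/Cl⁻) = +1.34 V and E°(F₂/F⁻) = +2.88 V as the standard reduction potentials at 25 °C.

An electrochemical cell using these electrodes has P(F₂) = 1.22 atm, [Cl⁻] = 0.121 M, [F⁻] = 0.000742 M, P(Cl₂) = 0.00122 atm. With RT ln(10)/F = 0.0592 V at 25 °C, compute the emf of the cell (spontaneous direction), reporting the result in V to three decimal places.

+1.760 V

F₂/F⁻ is the cathode (higher E°), Cl₂/Cl⁻ the anode: E°cell = +2.88 − (+1.34) = +1.54 V, n = 2.
Overall: F₂(g) + 2 Cl⁻(aq) → 2 F⁻(aq) + Cl₂(g)
Q = [F⁻]^2·P(Cl₂) / (P(F₂)·[Cl⁻]^2); log Q = -7.425.
E = E° − (0.0592/n) log Q = +1.54 − (0.0592/2)(-7.425) = +1.760 V.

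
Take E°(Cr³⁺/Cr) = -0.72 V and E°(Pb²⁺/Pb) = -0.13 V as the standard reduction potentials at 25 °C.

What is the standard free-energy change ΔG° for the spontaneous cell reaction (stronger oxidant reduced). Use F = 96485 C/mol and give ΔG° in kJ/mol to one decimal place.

-341.6 kJ/mol

Pb²⁺/Pb (E° = -0.13 V) is the cathode; Cr³⁺/Cr (E° = -0.72 V) is the anode, so E°cell = +0.59 V.
Balancing electrons gives n = 6 (lcm of 2 and 3).
ΔG° = −nFE° = −(6)(96485)(+0.59) = -341,557 J = -341.6 kJ/mol.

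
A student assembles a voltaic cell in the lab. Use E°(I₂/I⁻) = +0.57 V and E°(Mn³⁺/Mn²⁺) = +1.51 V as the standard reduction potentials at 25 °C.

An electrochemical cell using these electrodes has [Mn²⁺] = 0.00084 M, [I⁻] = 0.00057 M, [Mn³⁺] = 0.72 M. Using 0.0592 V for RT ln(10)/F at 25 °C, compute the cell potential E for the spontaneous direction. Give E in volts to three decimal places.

Mn³⁺/Mn²⁺ is the cathode (higher E°), I₂/I⁻ the anode: E°cell = +1.51 − (+0.57) = +0.94 V, n = 2.
Overall: 2 Mn³⁺(aq) + 2 I⁻(aq) → 2 Mn²⁺(aq) + I₂(s)
Q = [Mn²⁺]^2 / ([Mn³⁺]^2·[I⁻]^2); log Q = 0.622.
E = E° − (0.0592/n) log Q = +0.94 − (0.0592/2)(0.622) = +0.922 V.

+0.922 V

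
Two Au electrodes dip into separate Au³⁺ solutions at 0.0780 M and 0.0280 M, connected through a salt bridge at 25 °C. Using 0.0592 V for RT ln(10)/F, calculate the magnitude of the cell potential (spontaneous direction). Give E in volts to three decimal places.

+0.009 V

For a concentration cell E°cell = 0. The 0.0780 M side is the cathode (reduction is favoured where [Au³⁺] is higher).
With n = 3, E = −(0.0592/3) log([Au³⁺]ₐₙ/[Au³⁺]꜀ₐₜ) = −(0.0592/3) log(0.028/0.078) = −(0.0592/3)(-0.445) = +0.009 V.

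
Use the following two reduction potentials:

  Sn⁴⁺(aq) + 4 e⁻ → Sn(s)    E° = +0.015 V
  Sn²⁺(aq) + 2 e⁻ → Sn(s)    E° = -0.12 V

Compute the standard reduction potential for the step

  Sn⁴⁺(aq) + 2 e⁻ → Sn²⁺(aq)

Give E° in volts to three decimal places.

+0.150 V

Sequential free energies add, so n₃E°₃ = n₁E°₁ + n₂E°₂.
With n₃ = 4, and the known step contributing 2×(-0.12) V, the unknown satisfies 2·E° = 4×(+0.015) − 2×(-0.12) = +0.300.
E° = +0.300 / 2 = +0.150 V.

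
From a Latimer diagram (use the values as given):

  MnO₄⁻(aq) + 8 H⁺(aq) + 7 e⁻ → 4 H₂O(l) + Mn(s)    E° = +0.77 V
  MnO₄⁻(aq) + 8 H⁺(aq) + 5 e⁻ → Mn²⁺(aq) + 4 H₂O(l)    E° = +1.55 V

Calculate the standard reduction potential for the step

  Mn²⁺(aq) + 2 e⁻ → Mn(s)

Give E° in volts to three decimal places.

-1.180 V

Sequential free energies add, so n₃E°₃ = n₁E°₁ + n₂E°₂.
With n₃ = 7, and the known step contributing 5×(+1.55) V, the unknown satisfies 2·E° = 7×(+0.77) − 5×(+1.55) = -2.360.
E° = -2.360 / 2 = -1.180 V.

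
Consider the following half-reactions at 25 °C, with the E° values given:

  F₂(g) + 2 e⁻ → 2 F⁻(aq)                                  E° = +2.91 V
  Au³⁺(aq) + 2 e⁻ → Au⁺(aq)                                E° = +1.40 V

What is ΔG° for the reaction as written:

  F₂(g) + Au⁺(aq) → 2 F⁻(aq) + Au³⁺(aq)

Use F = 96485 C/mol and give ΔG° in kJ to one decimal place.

-291.4 kJ

As written, F₂/F⁻ is reduced (cathode) and Au³⁺/Au⁺ is oxidised (anode), so E°cell = (+2.91) − (+1.40) = +1.51 V.
Balancing electrons gives n = 2.
ΔG° = −nFE° = −(2)(96485)(+1.51) = -291,385 J = -291.4 kJ.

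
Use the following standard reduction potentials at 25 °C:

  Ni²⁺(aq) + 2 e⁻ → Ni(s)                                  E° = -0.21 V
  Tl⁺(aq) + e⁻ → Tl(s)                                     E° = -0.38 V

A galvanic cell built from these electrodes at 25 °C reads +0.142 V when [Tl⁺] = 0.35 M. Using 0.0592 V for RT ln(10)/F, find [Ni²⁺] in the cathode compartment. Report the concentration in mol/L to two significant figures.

0.014 M

Ni²⁺/Ni is the cathode, Tl⁺/Tl the anode: E°cell = +0.17 V, n = 2.
Overall reaction: Ni²⁺(aq) + 2 Tl(s) → Ni(s) + 2 Tl⁺(aq); Q = [Tl⁺]^2/[Ni²⁺]^1.
From E = E° − (0.0592/n) log Q: log Q = (E° − E)·n/0.0592 = (+0.17 − (+0.142))·2/0.0592 = 0.9459.
So 1·log[Ni²⁺] = 2·log(0.35) − log Q = -0.9119 − (0.9459) = -1.8578; [Ni²⁺] = 10^(-1.8578) ≈ 0.014 M.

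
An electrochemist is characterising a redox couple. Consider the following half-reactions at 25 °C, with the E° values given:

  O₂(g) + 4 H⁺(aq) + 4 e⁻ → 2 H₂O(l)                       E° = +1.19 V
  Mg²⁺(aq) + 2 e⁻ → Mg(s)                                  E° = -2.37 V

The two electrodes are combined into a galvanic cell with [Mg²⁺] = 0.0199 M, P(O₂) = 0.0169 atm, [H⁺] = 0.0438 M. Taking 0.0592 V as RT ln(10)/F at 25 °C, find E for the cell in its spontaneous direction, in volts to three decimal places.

O₂/H₂O is the cathode (higher E°), Mg²⁺/Mg the anode: E°cell = +1.19 − (-2.37) = +3.56 V, n = 4.
Overall: O₂(g) + 4 H⁺(aq) + 2 Mg(s) → 2 H₂O(l) + 2 Mg²⁺(aq)
Q = [Mg²⁺]^2 / (P(O₂)·[H⁺]^4); log Q = 3.804.
E = E° − (0.0592/n) log Q = +3.56 − (0.0592/4)(3.804) = +3.504 V.

+3.504 V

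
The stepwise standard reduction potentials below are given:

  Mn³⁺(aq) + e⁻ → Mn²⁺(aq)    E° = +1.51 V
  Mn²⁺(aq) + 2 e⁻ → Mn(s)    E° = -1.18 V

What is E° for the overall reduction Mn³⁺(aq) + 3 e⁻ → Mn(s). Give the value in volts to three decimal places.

Standard free energies of sequential steps add: ΔG°₃ = ΔG°₁ + ΔG°₂, so n₃E°₃ = n₁E°₁ + n₂E°₂.
E°₃ = (1×+1.51 + 2×-1.18) / 3 = (-0.850) / 3 = -0.283 V.

-0.283 V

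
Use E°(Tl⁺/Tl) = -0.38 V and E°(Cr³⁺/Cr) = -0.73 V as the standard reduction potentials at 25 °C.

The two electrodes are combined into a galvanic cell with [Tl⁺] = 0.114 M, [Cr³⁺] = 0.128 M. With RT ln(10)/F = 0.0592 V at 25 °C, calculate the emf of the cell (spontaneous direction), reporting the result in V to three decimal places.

Tl⁺/Tl is the cathode (higher E°), Cr³⁺/Cr the anode: E°cell = -0.38 − (-0.73) = +0.35 V, n = 3.
Overall: 3 Tl⁺(aq) + Cr(s) → 3 Tl(s) + Cr³⁺(aq)
Q = [Cr³⁺] / ([Tl⁺]^3); log Q = 1.936.
E = E° − (0.0592/n) log Q = +0.35 − (0.0592/3)(1.936) = +0.312 V.

+0.312 V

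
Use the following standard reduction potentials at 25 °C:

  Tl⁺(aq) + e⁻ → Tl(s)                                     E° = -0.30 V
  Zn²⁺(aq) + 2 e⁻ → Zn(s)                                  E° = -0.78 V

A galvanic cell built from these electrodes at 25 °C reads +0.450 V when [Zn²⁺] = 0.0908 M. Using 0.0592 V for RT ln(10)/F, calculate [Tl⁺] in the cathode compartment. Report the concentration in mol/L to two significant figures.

Tl⁺/Tl is the cathode, Zn²⁺/Zn the anode: E°cell = +0.48 V, n = 2.
Overall reaction: 2 Tl⁺(aq) + Zn(s) → 2 Tl(s) + Zn²⁺(aq); Q = [Zn²⁺]^1/[Tl⁺]^2.
From E = E° − (0.0592/n) log Q: log Q = (E° − E)·n/0.0592 = (+0.48 − (+0.450))·2/0.0592 = 1.0135.
So 2·log[Tl⁺] = 1·log(0.0908) − log Q = -1.0419 − (1.0135) = -2.0554; log[Tl⁺] = -2.0554 / 2 = -1.0277; [Tl⁺] = 10^(-1.0277) ≈ 0.094 M.

0.094 M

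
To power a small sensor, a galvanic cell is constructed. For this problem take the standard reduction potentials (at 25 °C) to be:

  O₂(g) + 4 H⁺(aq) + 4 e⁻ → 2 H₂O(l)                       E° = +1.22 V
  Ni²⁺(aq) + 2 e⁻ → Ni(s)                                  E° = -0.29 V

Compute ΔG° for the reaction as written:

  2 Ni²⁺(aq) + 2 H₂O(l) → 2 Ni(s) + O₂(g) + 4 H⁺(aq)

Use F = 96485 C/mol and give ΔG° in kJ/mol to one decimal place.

+582.8 kJ/mol

As written, Ni²⁺/Ni is reduced (cathode) and O₂/H₂O is oxidised (anode), so E°cell = (-0.29) − (+1.22) = -1.51 V.
Balancing electrons gives n = 4.
ΔG° = −nFE° = −(4)(96485)(-1.51) = 582,769 J = +582.8 kJ/mol.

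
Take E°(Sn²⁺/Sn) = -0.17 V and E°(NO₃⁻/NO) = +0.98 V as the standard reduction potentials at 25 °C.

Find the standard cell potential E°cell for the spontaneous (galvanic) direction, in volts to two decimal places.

The NO₃⁻/NO couple has the higher reduction potential, so it is the cathode; Sn²⁺/Sn is oxidised at the anode.
E°cell = E°(cathode) − E°(anode) = (+0.98) − (-0.17) = +1.15 V.

+1.15 V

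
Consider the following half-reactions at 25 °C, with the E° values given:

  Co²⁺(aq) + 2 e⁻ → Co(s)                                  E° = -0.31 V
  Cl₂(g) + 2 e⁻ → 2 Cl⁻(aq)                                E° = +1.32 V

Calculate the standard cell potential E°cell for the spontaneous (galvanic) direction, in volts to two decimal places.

+1.63 V

The Cl₂/Cl⁻ couple has the higher reduction potential, so it is the cathode; Co²⁺/Co is oxidised at the anode.
E°cell = E°(cathode) − E°(anode) = (+1.32) − (-0.31) = +1.63 V.
Since E°cell > 0, the reaction is spontaneous under standard conditions.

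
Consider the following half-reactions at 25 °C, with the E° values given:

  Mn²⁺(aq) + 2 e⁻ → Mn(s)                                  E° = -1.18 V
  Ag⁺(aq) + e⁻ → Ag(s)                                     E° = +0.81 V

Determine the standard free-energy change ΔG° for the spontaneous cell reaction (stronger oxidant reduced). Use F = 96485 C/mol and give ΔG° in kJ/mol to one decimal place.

Ag⁺/Ag (E° = +0.81 V) is the cathode; Mn²⁺/Mn (E° = -1.18 V) is the anode, so E°cell = +1.99 V.
Balancing electrons gives n = 2 (lcm of 1 and 2).
ΔG° = −nFE° = −(2)(96485)(+1.99) = -384,010 J = -384.0 kJ/mol.

-384.0 kJ/mol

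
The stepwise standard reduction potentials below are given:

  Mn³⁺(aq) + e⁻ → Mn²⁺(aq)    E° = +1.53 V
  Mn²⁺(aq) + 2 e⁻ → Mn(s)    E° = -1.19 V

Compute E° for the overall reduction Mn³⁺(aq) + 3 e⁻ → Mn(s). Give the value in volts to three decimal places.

Adding the free-energy changes (−nFE°) of the two steps gives −n₃FE°₃ = −n₁FE°₁ − n₂FE°₂.
E°₃ = (1×+1.53 + 2×-1.19) / 3 = (-0.850) / 3 = -0.283 V.

-0.283 V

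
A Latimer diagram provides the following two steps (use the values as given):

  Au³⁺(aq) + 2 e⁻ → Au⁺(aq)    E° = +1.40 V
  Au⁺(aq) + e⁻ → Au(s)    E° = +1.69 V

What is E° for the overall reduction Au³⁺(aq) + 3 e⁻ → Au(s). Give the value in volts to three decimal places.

+1.497 V

Standard free energies of sequential steps add: ΔG°₃ = ΔG°₁ + ΔG°₂, so n₃E°₃ = n₁E°₁ + n₂E°₂.
E°₃ = (2×+1.40 + 1×+1.69) / 3 = (+4.490) / 3 = +1.497 V.
Simply averaging or adding the two E° values would be wrong; the electron-weighted sum is required.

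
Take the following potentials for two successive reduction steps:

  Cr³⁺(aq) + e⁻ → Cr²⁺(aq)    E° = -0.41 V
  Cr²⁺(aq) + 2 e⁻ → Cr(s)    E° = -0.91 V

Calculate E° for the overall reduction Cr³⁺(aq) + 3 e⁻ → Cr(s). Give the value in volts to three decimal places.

-0.743 V

Adding the free-energy changes (−nFE°) of the two steps gives −n₃FE°₃ = −n₁FE°₁ − n₂FE°₂.
E°₃ = (1×-0.41 + 2×-0.91) / 3 = (-2.230) / 3 = -0.743 V.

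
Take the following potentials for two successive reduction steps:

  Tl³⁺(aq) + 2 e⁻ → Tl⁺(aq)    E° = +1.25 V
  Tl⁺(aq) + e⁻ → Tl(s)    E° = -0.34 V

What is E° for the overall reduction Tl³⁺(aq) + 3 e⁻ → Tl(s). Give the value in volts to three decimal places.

Since ΔG° = −nFE° is additive over sequential reductions, n₃E°₃ = n₁E°₁ + n₂E°₂.
E°₃ = (2×+1.25 + 1×-0.34) / 3 = (+2.160) / 3 = +0.720 V.
E° values themselves are not directly additive — weighting by electron count is essential.

+0.720 V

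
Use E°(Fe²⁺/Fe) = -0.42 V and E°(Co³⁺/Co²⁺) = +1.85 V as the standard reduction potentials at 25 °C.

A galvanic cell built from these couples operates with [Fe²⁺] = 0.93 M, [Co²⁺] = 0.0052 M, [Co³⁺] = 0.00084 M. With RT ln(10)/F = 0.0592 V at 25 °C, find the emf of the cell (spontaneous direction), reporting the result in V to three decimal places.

+2.224 V

Co³⁺/Co²⁺ is the cathode (higher E°), Fe²⁺/Fe the anode: E°cell = +1.85 − (-0.42) = +2.27 V, n = 2.
Overall: 2 Co³⁺(aq) + Fe(s) → 2 Co²⁺(aq) + Fe²⁺(aq)
Q = [Co²⁺]^2·[Fe²⁺] / ([Co³⁺]^2); log Q = 1.552.
E = E° − (0.0592/n) log Q = +2.27 − (0.0592/2)(1.552) = +2.224 V.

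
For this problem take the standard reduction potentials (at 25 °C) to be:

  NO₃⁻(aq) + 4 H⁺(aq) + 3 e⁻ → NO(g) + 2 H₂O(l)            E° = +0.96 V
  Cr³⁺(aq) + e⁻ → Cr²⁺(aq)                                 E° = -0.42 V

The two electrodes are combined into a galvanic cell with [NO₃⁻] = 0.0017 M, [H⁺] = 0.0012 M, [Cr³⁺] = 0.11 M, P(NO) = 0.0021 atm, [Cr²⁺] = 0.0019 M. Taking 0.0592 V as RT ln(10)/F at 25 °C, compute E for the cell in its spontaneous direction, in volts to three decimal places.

NO₃⁻/NO is the cathode (higher E°), Cr³⁺/Cr²⁺ the anode: E°cell = +0.96 − (-0.42) = +1.38 V, n = 3.
Overall: NO₃⁻(aq) + 4 H⁺(aq) + 3 Cr²⁺(aq) → NO(g) + 2 H₂O(l) + 3 Cr³⁺(aq)
Q = P(NO)·[Cr³⁺]^3 / ([NO₃⁻]·[H⁺]^4·[Cr²⁺]^3); log Q = 17.063.
E = E° − (0.0592/n) log Q = +1.38 − (0.0592/3)(17.063) = +1.043 V.

+1.043 V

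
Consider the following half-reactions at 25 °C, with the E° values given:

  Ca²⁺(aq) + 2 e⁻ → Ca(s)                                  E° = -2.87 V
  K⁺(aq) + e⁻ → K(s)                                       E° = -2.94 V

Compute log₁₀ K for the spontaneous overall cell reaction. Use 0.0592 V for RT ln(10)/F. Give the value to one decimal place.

Cathode: Ca²⁺/Ca; anode: K⁺/K. E°cell = +0.07 V, n = 2.
log K = nE°cell / 0.0592 = (2)(+0.07) / 0.0592 = 2.4.

2.4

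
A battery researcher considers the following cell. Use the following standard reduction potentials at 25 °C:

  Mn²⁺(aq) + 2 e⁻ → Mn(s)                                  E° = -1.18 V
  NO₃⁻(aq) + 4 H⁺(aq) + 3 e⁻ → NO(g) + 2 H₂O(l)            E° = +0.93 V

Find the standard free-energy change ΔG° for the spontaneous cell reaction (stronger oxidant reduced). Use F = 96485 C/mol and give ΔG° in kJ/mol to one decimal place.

-1221.5 kJ/mol

NO₃⁻/NO (E° = +0.93 V) is the cathode; Mn²⁺/Mn (E° = -1.18 V) is the anode, so E°cell = +2.11 V.
Balancing electrons gives n = 6 (lcm of 3 and 2).
ΔG° = −nFE° = −(6)(96485)(+2.11) = -1,221,500 J = -1221.5 kJ/mol.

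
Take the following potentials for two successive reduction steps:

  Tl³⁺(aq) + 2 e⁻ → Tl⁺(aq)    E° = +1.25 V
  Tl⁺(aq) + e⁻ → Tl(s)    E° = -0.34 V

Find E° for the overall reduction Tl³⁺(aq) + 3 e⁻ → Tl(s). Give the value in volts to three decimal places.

+0.720 V

Adding the free-energy changes (−nFE°) of the two steps gives −n₃FE°₃ = −n₁FE°₁ − n₂FE°₂.
E°₃ = (2×+1.25 + 1×-0.34) / 3 = (+2.160) / 3 = +0.720 V.
Simply averaging or adding the two E° values would be wrong; the electron-weighted sum is required.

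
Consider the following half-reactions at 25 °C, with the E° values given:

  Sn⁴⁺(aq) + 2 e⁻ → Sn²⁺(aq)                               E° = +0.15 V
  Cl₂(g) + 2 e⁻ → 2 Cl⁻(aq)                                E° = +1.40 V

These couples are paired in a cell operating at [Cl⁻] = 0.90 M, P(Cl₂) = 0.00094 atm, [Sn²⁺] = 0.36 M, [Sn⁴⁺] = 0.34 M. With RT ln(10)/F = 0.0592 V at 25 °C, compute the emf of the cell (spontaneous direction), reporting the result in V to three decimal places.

+1.164 V

Cl₂/Cl⁻ is the cathode (higher E°), Sn⁴⁺/Sn²⁺ the anode: E°cell = +1.40 − (+0.15) = +1.25 V, n = 2.
Overall: Cl₂(g) + Sn²⁺(aq) → 2 Cl⁻(aq) + Sn⁴⁺(aq)
Q = [Cl⁻]^2·[Sn⁴⁺] / (P(Cl₂)·[Sn²⁺]); log Q = 2.911.
E = E° − (0.0592/n) log Q = +1.25 − (0.0592/2)(2.911) = +1.164 V.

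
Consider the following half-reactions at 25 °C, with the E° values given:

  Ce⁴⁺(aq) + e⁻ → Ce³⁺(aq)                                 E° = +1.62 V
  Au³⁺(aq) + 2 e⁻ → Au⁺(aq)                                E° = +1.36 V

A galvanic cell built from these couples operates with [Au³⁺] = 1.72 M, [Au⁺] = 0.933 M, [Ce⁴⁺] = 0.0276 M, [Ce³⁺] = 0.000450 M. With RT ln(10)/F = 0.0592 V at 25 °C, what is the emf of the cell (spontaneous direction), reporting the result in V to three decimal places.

+0.358 V

Ce⁴⁺/Ce³⁺ is the cathode (higher E°), Au³⁺/Au⁺ the anode: E°cell = +1.62 − (+1.36) = +0.26 V, n = 2.
Overall: 2 Ce⁴⁺(aq) + Au⁺(aq) → 2 Ce³⁺(aq) + Au³⁺(aq)
Q = [Ce³⁺]^2·[Au³⁺] / ([Ce⁴⁺]^2·[Au⁺]); log Q = -3.310.
E = E° − (0.0592/n) log Q = +0.26 − (0.0592/2)(-3.310) = +0.358 V.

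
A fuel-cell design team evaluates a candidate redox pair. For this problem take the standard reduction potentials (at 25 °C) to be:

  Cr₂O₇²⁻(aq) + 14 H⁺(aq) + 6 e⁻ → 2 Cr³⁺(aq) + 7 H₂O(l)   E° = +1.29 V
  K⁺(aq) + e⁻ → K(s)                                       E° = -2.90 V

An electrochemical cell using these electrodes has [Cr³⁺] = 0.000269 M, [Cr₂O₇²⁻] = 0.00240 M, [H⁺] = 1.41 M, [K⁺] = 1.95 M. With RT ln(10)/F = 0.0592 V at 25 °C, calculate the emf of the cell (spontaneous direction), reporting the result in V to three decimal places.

Cr₂O₇²⁻/Cr³⁺ is the cathode (higher E°), K⁺/K the anode: E°cell = +1.29 − (-2.90) = +4.19 V, n = 6.
Overall: Cr₂O₇²⁻(aq) + 14 H⁺(aq) + 6 K(s) → 2 Cr³⁺(aq) + 7 H₂O(l) + 6 K⁺(aq)
Q = [Cr³⁺]^2·[K⁺]^6 / ([Cr₂O₇²⁻]·[H⁺]^14); log Q = -4.870.
E = E° − (0.0592/n) log Q = +4.19 − (0.0592/6)(-4.870) = +4.238 V.

+4.238 V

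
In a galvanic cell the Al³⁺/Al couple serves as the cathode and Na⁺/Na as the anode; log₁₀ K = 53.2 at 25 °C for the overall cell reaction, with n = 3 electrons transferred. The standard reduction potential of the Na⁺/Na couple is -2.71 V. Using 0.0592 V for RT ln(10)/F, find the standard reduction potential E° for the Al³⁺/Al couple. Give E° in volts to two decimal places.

-1.66 V

E°cell = (0.0592/n)·log K = (0.0592/3)(53.2) = +1.050 V.
Since Al³⁺/Al is the cathode and Na⁺/Na the anode, E°cell = E°(Al³⁺/Al) − E°(Na⁺/Na).
So E°(Al³⁺/Al) = E°cell + E°(Na⁺/Na) = +1.050 + (-2.71) = -1.66 V.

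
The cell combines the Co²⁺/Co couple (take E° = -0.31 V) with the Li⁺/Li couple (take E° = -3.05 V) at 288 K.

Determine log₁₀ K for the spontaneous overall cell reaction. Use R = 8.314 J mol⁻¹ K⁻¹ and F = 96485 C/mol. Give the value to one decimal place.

95.9

Cathode: Co²⁺/Co; anode: Li⁺/Li. E°cell = (-0.31) − (-3.05) = +2.74 V, with n = 2.
ΔG° = −nFE° = −RT ln K, so ln K = nFE°/(RT) = (2)(96485)(+2.74) / ((8.314)(288)) = 220.820.
log₁₀ K = 220.820 / ln 10 = 95.9.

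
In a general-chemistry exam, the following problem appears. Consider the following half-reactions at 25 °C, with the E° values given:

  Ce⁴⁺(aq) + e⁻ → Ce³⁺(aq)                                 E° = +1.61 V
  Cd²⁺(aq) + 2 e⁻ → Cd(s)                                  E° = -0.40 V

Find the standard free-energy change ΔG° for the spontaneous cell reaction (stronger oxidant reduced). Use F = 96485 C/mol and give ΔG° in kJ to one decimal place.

-387.9 kJ

Ce⁴⁺/Ce³⁺ (E° = +1.61 V) is the cathode; Cd²⁺/Cd (E° = -0.40 V) is the anode, so E°cell = +2.01 V.
Balancing electrons gives n = 2 (lcm of 1 and 2).
ΔG° = −nFE° = −(2)(96485)(+2.01) = -387,870 J = -387.9 kJ.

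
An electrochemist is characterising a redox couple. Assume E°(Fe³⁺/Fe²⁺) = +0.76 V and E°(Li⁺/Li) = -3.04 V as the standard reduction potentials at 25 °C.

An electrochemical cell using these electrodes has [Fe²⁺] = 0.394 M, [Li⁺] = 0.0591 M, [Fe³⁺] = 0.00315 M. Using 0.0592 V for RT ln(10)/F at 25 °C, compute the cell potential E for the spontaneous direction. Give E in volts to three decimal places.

+3.749 V

Fe³⁺/Fe²⁺ is the cathode (higher E°), Li⁺/Li the anode: E°cell = +0.76 − (-3.04) = +3.80 V, n = 1.
Overall: Fe³⁺(aq) + Li(s) → Fe²⁺(aq) + Li⁺(aq)
Q = [Fe²⁺]·[Li⁺] / ([Fe³⁺]); log Q = 0.869.
E = E° − (0.0592/n) log Q = +3.80 − (0.0592/1)(0.869) = +3.749 V.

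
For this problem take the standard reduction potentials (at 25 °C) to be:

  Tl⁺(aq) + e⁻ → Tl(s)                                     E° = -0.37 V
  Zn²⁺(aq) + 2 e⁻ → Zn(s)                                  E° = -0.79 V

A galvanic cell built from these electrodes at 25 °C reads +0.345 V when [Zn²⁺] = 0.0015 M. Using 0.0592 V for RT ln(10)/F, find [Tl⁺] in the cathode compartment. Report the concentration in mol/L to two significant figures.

0.0021 M

Tl⁺/Tl is the cathode, Zn²⁺/Zn the anode: E°cell = +0.42 V, n = 2.
Overall reaction: 2 Tl⁺(aq) + Zn(s) → 2 Tl(s) + Zn²⁺(aq); Q = [Zn²⁺]^1/[Tl⁺]^2.
From E = E° − (0.0592/n) log Q: log Q = (E° − E)·n/0.0592 = (+0.42 − (+0.345))·2/0.0592 = 2.5338.
So 2·log[Tl⁺] = 1·log(0.0015) − log Q = -2.8239 − (2.5338) = -5.3577; log[Tl⁺] = -5.3577 / 2 = -2.6789; [Tl⁺] = 10^(-2.6789) ≈ 0.0021 M.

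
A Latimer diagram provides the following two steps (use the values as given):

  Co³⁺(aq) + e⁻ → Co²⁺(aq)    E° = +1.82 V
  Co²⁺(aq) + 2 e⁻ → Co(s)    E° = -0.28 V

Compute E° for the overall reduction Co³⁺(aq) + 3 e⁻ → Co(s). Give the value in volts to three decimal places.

Since ΔG° = −nFE° is additive over sequential reductions, n₃E°₃ = n₁E°₁ + n₂E°₂.
E°₃ = (1×+1.82 + 2×-0.28) / 3 = (+1.260) / 3 = +0.420 V.
Simply averaging or adding the two E° values would be wrong; the electron-weighted sum is required.

+0.420 V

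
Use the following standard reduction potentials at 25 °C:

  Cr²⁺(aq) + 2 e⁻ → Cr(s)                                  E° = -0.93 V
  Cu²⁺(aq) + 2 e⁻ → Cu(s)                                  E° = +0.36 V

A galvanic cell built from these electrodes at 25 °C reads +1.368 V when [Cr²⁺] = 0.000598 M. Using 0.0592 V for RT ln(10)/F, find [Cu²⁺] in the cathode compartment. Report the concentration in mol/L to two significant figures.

0.26 M

Cu²⁺/Cu is the cathode, Cr²⁺/Cr the anode: E°cell = +1.29 V, n = 2.
Overall reaction: Cu²⁺(aq) + Cr(s) → Cu(s) + Cr²⁺(aq); Q = [Cr²⁺]^1/[Cu²⁺]^1.
From E = E° − (0.0592/n) log Q: log Q = (E° − E)·n/0.0592 = (+1.29 − (+1.368))·2/0.0592 = -2.6351.
So 1·log[Cu²⁺] = 1·log(0.000598) − log Q = -3.2233 − (-2.6351) = -0.5882; [Cu²⁺] = 10^(-0.5882) ≈ 0.26 M.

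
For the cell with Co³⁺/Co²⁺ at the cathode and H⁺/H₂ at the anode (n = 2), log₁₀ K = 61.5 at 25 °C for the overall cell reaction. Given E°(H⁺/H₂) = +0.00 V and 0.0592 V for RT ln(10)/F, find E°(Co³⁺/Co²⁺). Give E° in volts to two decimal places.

E°cell = (0.0592/n)·log K = (0.0592/2)(61.5) = +1.820 V.
Since Co³⁺/Co²⁺ is the cathode and H⁺/H₂ the anode, E°cell = E°(Co³⁺/Co²⁺) − E°(H⁺/H₂).
So E°(Co³⁺/Co²⁺) = E°cell + E°(H⁺/H₂) = +1.820 + (+0.00) = +1.82 V.

+1.82 V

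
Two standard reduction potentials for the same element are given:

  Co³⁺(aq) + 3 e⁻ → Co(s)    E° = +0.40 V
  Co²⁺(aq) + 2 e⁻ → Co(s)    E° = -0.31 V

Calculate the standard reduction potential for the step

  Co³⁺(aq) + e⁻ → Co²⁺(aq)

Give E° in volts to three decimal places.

+1.820 V

Sequential free energies add, so n₃E°₃ = n₁E°₁ + n₂E°₂.
With n₃ = 3, and the known step contributing 2×(-0.31) V, the unknown satisfies 1·E° = 3×(+0.40) − 2×(-0.31) = +1.820.
E° = +1.820 / 1 = +1.820 V.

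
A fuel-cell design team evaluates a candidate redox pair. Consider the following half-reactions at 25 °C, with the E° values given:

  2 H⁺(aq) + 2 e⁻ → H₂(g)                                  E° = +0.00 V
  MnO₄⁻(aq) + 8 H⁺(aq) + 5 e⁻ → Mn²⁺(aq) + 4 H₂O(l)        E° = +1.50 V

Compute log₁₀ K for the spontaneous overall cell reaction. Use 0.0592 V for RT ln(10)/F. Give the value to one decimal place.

253.4

Cathode: MnO₄⁻/Mn²⁺; anode: H⁺/H₂. E°cell = +1.50 V, n = 10.
log K = nE°cell / 0.0592 = (10)(+1.50) / 0.0592 = 253.4.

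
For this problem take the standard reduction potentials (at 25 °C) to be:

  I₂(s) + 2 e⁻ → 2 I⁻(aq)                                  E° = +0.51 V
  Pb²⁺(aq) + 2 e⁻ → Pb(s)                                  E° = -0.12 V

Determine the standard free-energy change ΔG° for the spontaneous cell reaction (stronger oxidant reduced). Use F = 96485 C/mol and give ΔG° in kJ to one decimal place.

-121.6 kJ

I₂/I⁻ (E° = +0.51 V) is the cathode; Pb²⁺/Pb (E° = -0.12 V) is the anode, so E°cell = +0.63 V.
Balancing electrons gives n = 2 (lcm of 2 and 2).
ΔG° = −nFE° = −(2)(96485)(+0.63) = -121,571 J = -121.6 kJ.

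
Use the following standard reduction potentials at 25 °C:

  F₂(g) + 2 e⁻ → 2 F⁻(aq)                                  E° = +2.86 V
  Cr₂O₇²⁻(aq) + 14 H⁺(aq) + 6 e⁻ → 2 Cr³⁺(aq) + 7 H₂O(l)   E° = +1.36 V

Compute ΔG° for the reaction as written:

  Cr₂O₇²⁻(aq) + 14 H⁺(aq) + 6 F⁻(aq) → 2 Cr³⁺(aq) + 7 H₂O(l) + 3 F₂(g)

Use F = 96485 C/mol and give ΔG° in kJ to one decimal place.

As written, Cr₂O₇²⁻/Cr³⁺ is reduced (cathode) and F₂/F⁻ is oxidised (anode), so E°cell = (+1.36) − (+2.86) = -1.50 V.
Balancing electrons gives n = 6.
ΔG° = −nFE° = −(6)(96485)(-1.50) = 868,365 J = +868.4 kJ.

+868.4 kJ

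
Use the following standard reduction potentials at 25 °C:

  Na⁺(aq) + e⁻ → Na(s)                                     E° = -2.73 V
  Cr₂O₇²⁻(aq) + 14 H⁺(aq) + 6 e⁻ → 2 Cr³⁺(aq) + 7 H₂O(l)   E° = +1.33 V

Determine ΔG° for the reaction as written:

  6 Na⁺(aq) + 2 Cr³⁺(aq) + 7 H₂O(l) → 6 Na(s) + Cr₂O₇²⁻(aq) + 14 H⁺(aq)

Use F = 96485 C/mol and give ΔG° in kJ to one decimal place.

+2350.4 kJ

As written, Na⁺/Na is reduced (cathode) and Cr₂O₇²⁻/Cr³⁺ is oxidised (anode), so E°cell = (-2.73) − (+1.33) = -4.06 V.
Balancing electrons gives n = 6.
ΔG° = −nFE° = −(6)(96485)(-4.06) = 2,350,375 J = +2350.4 kJ.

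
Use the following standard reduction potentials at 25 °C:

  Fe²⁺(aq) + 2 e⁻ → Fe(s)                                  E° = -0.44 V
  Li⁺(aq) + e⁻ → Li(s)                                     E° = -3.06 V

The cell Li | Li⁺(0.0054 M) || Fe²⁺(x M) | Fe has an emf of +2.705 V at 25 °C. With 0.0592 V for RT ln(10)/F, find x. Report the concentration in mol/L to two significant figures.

0.022 M

Fe²⁺/Fe is the cathode, Li⁺/Li the anode: E°cell = +2.62 V, n = 2.
Overall reaction: Fe²⁺(aq) + 2 Li(s) → Fe(s) + 2 Li⁺(aq); Q = [Li⁺]^2/[Fe²⁺]^1.
From E = E° − (0.0592/n) log Q: log Q = (E° − E)·n/0.0592 = (+2.62 − (+2.705))·2/0.0592 = -2.8716.
So 1·log[Fe²⁺] = 2·log(0.0054) − log Q = -4.5352 − (-2.8716) = -1.6636; [Fe²⁺] = 10^(-1.6636) ≈ 0.022 M.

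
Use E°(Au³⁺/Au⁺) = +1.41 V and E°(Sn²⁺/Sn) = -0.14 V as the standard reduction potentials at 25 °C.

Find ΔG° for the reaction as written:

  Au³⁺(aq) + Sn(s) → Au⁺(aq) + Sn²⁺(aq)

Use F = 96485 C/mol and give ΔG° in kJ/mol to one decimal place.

As written, Au³⁺/Au⁺ is reduced (cathode) and Sn²⁺/Sn is oxidised (anode), so E°cell = (+1.41) − (-0.14) = +1.55 V.
Balancing electrons gives n = 2.
ΔG° = −nFE° = −(2)(96485)(+1.55) = -299,104 J = -299.1 kJ/mol.

-299.1 kJ/mol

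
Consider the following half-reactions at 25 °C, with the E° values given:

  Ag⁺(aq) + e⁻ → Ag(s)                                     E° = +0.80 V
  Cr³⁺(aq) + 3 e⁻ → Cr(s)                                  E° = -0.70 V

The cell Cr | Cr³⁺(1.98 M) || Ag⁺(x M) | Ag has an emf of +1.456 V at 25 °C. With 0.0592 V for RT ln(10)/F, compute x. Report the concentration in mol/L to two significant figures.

0.23 M

Ag⁺/Ag is the cathode, Cr³⁺/Cr the anode: E°cell = +1.50 V, n = 3.
Overall reaction: 3 Ag⁺(aq) + Cr(s) → 3 Ag(s) + Cr³⁺(aq); Q = [Cr³⁺]^1/[Ag⁺]^3.
From E = E° − (0.0592/n) log Q: log Q = (E° − E)·n/0.0592 = (+1.50 − (+1.456))·3/0.0592 = 2.2297.
So 3·log[Ag⁺] = 1·log(1.98) − log Q = 0.2967 − (2.2297) = -1.9330; log[Ag⁺] = -1.9330 / 3 = -0.6443; [Ag⁺] = 10^(-0.6443) ≈ 0.23 M.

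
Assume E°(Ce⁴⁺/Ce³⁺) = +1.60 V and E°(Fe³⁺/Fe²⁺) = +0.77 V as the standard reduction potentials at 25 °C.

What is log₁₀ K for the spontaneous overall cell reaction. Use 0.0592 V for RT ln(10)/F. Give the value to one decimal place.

14.0

Cathode: Ce⁴⁺/Ce³⁺; anode: Fe³⁺/Fe²⁺. E°cell = +0.83 V, n = 1.
log K = nE°cell / 0.0592 = (1)(+0.83) / 0.0592 = 14.0.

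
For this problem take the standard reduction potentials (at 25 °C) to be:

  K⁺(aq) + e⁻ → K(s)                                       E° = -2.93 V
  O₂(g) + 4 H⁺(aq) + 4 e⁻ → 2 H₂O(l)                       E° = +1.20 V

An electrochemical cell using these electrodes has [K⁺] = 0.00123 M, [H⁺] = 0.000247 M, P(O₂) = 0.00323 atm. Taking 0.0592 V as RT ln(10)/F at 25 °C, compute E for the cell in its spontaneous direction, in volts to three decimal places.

O₂/H₂O is the cathode (higher E°), K⁺/K the anode: E°cell = +1.20 − (-2.93) = +4.13 V, n = 4.
Overall: O₂(g) + 4 H⁺(aq) + 4 K(s) → 2 H₂O(l) + 4 K⁺(aq)
Q = [K⁺]^4 / (P(O₂)·[H⁺]^4); log Q = 5.280.
E = E° − (0.0592/n) log Q = +4.13 − (0.0592/4)(5.280) = +4.052 V.

+4.052 V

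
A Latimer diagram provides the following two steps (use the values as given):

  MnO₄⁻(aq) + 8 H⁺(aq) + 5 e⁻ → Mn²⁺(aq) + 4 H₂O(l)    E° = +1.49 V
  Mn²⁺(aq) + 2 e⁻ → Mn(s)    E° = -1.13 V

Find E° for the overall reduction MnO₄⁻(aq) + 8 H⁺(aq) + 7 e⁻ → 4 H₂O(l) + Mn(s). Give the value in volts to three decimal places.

+0.741 V

Adding the free-energy changes (−nFE°) of the two steps gives −n₃FE°₃ = −n₁FE°₁ − n₂FE°₂.
E°₃ = (5×+1.49 + 2×-1.13) / 7 = (+5.190) / 7 = +0.741 V.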